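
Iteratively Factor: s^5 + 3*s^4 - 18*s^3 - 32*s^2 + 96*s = (s - 2)*(s^4 + 5*s^3 - 8*s^2 - 48*s) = s*(s - 2)*(s^3 + 5*s^2 - 8*s - 48) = s*(s - 2)*(s + 4)*(s^2 + s - 12) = s*(s - 3)*(s - 2)*(s + 4)*(s + 4)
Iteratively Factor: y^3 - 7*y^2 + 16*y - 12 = (y - 3)*(y^2 - 4*y + 4) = (y - 3)*(y - 2)*(y - 2)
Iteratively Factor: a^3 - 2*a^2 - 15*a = (a + 3)*(a^2 - 5*a) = (a - 5)*(a + 3)*(a)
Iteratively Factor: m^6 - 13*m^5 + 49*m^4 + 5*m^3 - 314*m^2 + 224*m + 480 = (m - 5)*(m^5 - 8*m^4 + 9*m^3 + 50*m^2 - 64*m - 96) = (m - 5)*(m + 2)*(m^4 - 10*m^3 + 29*m^2 - 8*m - 48) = (m - 5)*(m - 4)*(m + 2)*(m^3 - 6*m^2 + 5*m + 12) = (m - 5)*(m - 4)*(m + 1)*(m + 2)*(m^2 - 7*m + 12) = (m - 5)*(m - 4)^2*(m + 1)*(m + 2)*(m - 3)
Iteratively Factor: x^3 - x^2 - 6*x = (x - 3)*(x^2 + 2*x) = x*(x - 3)*(x + 2)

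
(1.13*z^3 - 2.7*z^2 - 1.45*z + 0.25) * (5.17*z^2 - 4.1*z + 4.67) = 5.8421*z^5 - 18.592*z^4 + 8.8506*z^3 - 5.3715*z^2 - 7.7965*z + 1.1675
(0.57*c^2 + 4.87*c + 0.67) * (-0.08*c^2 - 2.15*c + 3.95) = -0.0456*c^4 - 1.6151*c^3 - 8.2726*c^2 + 17.796*c + 2.6465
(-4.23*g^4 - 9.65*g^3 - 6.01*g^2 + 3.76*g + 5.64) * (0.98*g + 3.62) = -4.1454*g^5 - 24.7696*g^4 - 40.8228*g^3 - 18.0714*g^2 + 19.1384*g + 20.4168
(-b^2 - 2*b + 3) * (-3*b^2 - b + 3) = 3*b^4 + 7*b^3 - 10*b^2 - 9*b + 9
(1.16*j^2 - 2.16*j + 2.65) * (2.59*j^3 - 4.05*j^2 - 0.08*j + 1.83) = 3.0044*j^5 - 10.2924*j^4 + 15.5187*j^3 - 8.4369*j^2 - 4.1648*j + 4.8495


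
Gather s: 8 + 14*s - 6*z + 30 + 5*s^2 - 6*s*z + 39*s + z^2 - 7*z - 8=5*s^2 + s*(53 - 6*z) + z^2 - 13*z + 30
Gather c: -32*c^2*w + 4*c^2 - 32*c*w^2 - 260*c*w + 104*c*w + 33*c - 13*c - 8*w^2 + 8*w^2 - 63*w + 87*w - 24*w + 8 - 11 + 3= c^2*(4 - 32*w) + c*(-32*w^2 - 156*w + 20)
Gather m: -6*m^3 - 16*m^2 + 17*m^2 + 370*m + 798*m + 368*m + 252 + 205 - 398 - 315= -6*m^3 + m^2 + 1536*m - 256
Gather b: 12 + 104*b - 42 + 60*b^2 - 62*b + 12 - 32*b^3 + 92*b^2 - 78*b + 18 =-32*b^3 + 152*b^2 - 36*b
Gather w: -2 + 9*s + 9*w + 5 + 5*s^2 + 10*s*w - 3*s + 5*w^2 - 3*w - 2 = 5*s^2 + 6*s + 5*w^2 + w*(10*s + 6) + 1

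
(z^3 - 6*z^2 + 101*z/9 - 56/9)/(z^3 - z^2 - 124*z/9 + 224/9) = (z - 1)/(z + 4)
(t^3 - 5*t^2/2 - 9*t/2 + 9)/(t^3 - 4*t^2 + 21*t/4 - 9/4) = 2*(t^2 - t - 6)/(2*t^2 - 5*t + 3)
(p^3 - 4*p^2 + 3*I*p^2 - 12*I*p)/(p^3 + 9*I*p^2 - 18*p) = (p - 4)/(p + 6*I)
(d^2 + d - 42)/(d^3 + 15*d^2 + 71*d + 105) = (d - 6)/(d^2 + 8*d + 15)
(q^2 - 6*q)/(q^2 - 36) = q/(q + 6)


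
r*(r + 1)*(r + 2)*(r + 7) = r^4 + 10*r^3 + 23*r^2 + 14*r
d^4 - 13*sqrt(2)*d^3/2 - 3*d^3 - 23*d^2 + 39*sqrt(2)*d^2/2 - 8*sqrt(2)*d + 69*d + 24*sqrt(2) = (d - 3)*(d - 8*sqrt(2))*(sqrt(2)*d/2 + 1)*(sqrt(2)*d + 1)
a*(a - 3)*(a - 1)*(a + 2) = a^4 - 2*a^3 - 5*a^2 + 6*a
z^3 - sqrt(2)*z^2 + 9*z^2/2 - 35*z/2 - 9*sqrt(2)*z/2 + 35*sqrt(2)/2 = (z - 5/2)*(z + 7)*(z - sqrt(2))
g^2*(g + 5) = g^3 + 5*g^2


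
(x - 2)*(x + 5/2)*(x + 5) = x^3 + 11*x^2/2 - 5*x/2 - 25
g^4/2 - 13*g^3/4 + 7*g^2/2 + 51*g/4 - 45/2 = (g/2 + 1)*(g - 3)^2*(g - 5/2)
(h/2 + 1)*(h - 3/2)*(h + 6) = h^3/2 + 13*h^2/4 - 9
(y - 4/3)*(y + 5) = y^2 + 11*y/3 - 20/3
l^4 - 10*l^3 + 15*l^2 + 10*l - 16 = (l - 8)*(l - 2)*(l - 1)*(l + 1)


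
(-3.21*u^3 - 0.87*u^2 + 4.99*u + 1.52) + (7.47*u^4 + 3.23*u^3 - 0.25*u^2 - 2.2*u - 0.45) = 7.47*u^4 + 0.02*u^3 - 1.12*u^2 + 2.79*u + 1.07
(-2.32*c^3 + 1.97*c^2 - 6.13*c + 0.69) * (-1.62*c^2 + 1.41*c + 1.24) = 3.7584*c^5 - 6.4626*c^4 + 9.8315*c^3 - 7.3183*c^2 - 6.6283*c + 0.8556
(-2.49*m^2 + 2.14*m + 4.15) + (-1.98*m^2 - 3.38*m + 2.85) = -4.47*m^2 - 1.24*m + 7.0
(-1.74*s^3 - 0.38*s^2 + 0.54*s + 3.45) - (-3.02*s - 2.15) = -1.74*s^3 - 0.38*s^2 + 3.56*s + 5.6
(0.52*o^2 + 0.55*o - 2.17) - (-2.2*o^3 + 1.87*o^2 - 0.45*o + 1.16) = 2.2*o^3 - 1.35*o^2 + 1.0*o - 3.33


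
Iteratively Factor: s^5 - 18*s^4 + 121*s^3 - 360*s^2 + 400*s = (s - 4)*(s^4 - 14*s^3 + 65*s^2 - 100*s) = s*(s - 4)*(s^3 - 14*s^2 + 65*s - 100) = s*(s - 5)*(s - 4)*(s^2 - 9*s + 20) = s*(s - 5)^2*(s - 4)*(s - 4)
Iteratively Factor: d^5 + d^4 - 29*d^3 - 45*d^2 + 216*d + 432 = (d + 3)*(d^4 - 2*d^3 - 23*d^2 + 24*d + 144) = (d - 4)*(d + 3)*(d^3 + 2*d^2 - 15*d - 36) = (d - 4)*(d + 3)^2*(d^2 - d - 12) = (d - 4)^2*(d + 3)^2*(d + 3)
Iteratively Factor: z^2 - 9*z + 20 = (z - 4)*(z - 5)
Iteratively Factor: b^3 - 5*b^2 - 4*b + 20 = (b + 2)*(b^2 - 7*b + 10) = (b - 2)*(b + 2)*(b - 5)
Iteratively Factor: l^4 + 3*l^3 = (l)*(l^3 + 3*l^2) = l*(l + 3)*(l^2) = l^2*(l + 3)*(l)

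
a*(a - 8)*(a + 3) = a^3 - 5*a^2 - 24*a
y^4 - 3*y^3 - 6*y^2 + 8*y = y*(y - 4)*(y - 1)*(y + 2)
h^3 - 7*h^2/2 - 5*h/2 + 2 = (h - 4)*(h - 1/2)*(h + 1)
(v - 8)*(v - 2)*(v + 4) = v^3 - 6*v^2 - 24*v + 64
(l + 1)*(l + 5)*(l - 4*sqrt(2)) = l^3 - 4*sqrt(2)*l^2 + 6*l^2 - 24*sqrt(2)*l + 5*l - 20*sqrt(2)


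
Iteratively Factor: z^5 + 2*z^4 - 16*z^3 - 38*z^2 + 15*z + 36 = (z + 3)*(z^4 - z^3 - 13*z^2 + z + 12) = (z - 1)*(z + 3)*(z^3 - 13*z - 12) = (z - 1)*(z + 1)*(z + 3)*(z^2 - z - 12) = (z - 1)*(z + 1)*(z + 3)^2*(z - 4)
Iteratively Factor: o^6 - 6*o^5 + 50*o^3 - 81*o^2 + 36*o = (o + 3)*(o^5 - 9*o^4 + 27*o^3 - 31*o^2 + 12*o) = (o - 1)*(o + 3)*(o^4 - 8*o^3 + 19*o^2 - 12*o) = (o - 3)*(o - 1)*(o + 3)*(o^3 - 5*o^2 + 4*o) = o*(o - 3)*(o - 1)*(o + 3)*(o^2 - 5*o + 4) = o*(o - 4)*(o - 3)*(o - 1)*(o + 3)*(o - 1)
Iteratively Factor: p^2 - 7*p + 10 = (p - 2)*(p - 5)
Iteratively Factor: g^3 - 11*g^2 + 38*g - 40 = (g - 5)*(g^2 - 6*g + 8) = (g - 5)*(g - 2)*(g - 4)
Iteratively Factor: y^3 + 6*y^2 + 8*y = (y + 2)*(y^2 + 4*y) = (y + 2)*(y + 4)*(y)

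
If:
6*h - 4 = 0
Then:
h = 2/3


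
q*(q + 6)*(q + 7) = q^3 + 13*q^2 + 42*q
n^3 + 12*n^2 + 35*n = n*(n + 5)*(n + 7)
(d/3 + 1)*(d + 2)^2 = d^3/3 + 7*d^2/3 + 16*d/3 + 4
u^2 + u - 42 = (u - 6)*(u + 7)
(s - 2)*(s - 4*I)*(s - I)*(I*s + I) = I*s^4 + 5*s^3 - I*s^3 - 5*s^2 - 6*I*s^2 - 10*s + 4*I*s + 8*I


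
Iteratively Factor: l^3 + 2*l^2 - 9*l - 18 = (l + 3)*(l^2 - l - 6) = (l + 2)*(l + 3)*(l - 3)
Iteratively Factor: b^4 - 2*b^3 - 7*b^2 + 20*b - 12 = (b - 2)*(b^3 - 7*b + 6) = (b - 2)*(b + 3)*(b^2 - 3*b + 2) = (b - 2)^2*(b + 3)*(b - 1)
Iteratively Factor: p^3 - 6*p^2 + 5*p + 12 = (p - 3)*(p^2 - 3*p - 4) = (p - 4)*(p - 3)*(p + 1)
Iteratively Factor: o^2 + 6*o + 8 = (o + 2)*(o + 4)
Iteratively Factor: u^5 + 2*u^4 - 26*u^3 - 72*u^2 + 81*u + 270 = (u - 2)*(u^4 + 4*u^3 - 18*u^2 - 108*u - 135) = (u - 2)*(u + 3)*(u^3 + u^2 - 21*u - 45) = (u - 2)*(u + 3)^2*(u^2 - 2*u - 15) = (u - 2)*(u + 3)^3*(u - 5)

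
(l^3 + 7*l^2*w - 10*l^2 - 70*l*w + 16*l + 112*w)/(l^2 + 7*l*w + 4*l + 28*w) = (l^2 - 10*l + 16)/(l + 4)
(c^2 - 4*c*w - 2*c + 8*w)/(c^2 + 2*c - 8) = (c - 4*w)/(c + 4)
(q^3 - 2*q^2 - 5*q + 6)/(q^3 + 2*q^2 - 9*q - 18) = (q - 1)/(q + 3)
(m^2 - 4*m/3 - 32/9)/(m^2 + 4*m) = (9*m^2 - 12*m - 32)/(9*m*(m + 4))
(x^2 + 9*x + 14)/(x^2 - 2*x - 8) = (x + 7)/(x - 4)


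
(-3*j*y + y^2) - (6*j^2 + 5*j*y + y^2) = -6*j^2 - 8*j*y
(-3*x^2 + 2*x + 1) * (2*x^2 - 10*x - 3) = -6*x^4 + 34*x^3 - 9*x^2 - 16*x - 3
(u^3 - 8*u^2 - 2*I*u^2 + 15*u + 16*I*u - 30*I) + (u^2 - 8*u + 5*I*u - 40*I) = u^3 - 7*u^2 - 2*I*u^2 + 7*u + 21*I*u - 70*I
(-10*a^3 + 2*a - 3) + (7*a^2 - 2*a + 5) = -10*a^3 + 7*a^2 + 2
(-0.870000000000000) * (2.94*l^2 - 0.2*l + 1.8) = -2.5578*l^2 + 0.174*l - 1.566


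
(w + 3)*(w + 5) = w^2 + 8*w + 15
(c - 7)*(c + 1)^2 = c^3 - 5*c^2 - 13*c - 7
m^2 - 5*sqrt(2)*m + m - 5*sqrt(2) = (m + 1)*(m - 5*sqrt(2))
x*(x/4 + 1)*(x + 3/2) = x^3/4 + 11*x^2/8 + 3*x/2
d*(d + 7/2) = d^2 + 7*d/2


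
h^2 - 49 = (h - 7)*(h + 7)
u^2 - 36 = (u - 6)*(u + 6)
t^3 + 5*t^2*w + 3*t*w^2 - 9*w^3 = (t - w)*(t + 3*w)^2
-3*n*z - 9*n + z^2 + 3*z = (-3*n + z)*(z + 3)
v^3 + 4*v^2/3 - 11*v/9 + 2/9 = (v - 1/3)^2*(v + 2)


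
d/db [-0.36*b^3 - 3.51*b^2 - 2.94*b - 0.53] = -1.08*b^2 - 7.02*b - 2.94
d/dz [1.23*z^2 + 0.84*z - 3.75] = 2.46*z + 0.84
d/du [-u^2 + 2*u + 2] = 2 - 2*u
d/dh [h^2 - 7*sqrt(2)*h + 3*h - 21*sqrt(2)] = 2*h - 7*sqrt(2) + 3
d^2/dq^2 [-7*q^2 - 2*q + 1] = -14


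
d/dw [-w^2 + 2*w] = 2 - 2*w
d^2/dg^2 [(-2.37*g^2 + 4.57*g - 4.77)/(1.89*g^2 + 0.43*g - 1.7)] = (36.501192*g^3 - 147.922362*g^2 + 64.840986*g - 39.433226)/(6.751269*g^6 + 4.608009*g^5 - 17.169327*g^4 - 8.210033*g^3 + 15.44331*g^2 + 3.7281*g - 4.913)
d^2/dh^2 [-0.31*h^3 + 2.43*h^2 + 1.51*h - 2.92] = 4.86 - 1.86*h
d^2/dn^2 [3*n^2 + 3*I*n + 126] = 6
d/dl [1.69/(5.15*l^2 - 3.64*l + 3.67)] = (6.1516 - 17.407*l)/(5.15*l^2 - 3.64*l + 3.67)^2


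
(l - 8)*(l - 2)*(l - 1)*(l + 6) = l^4 - 5*l^3 - 40*l^2 + 140*l - 96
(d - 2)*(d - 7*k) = d^2 - 7*d*k - 2*d + 14*k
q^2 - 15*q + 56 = (q - 8)*(q - 7)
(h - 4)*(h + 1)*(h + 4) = h^3 + h^2 - 16*h - 16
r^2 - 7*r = r*(r - 7)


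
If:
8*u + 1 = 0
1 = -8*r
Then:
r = -1/8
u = -1/8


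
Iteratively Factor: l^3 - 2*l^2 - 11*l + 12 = (l - 4)*(l^2 + 2*l - 3) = (l - 4)*(l - 1)*(l + 3)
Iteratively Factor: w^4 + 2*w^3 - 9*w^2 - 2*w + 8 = (w - 1)*(w^3 + 3*w^2 - 6*w - 8) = (w - 1)*(w + 1)*(w^2 + 2*w - 8) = (w - 1)*(w + 1)*(w + 4)*(w - 2)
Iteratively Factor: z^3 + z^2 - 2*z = (z)*(z^2 + z - 2) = z*(z + 2)*(z - 1)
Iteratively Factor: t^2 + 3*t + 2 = (t + 1)*(t + 2)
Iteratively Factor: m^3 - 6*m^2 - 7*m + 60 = (m + 3)*(m^2 - 9*m + 20) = (m - 5)*(m + 3)*(m - 4)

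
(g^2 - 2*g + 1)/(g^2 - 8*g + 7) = (g - 1)/(g - 7)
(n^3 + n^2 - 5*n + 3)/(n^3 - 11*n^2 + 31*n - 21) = (n^2 + 2*n - 3)/(n^2 - 10*n + 21)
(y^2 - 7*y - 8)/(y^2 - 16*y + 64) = (y + 1)/(y - 8)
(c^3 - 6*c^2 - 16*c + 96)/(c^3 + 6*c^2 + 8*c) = (c^2 - 10*c + 24)/(c*(c + 2))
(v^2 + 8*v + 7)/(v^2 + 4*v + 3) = (v + 7)/(v + 3)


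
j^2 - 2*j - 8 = (j - 4)*(j + 2)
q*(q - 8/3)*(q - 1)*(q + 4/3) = q^4 - 7*q^3/3 - 20*q^2/9 + 32*q/9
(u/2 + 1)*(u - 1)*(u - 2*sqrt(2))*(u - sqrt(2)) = u^4/2 - 3*sqrt(2)*u^3/2 + u^3/2 - 3*sqrt(2)*u^2/2 + u^2 + 2*u + 3*sqrt(2)*u - 4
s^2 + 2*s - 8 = (s - 2)*(s + 4)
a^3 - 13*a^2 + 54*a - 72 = (a - 6)*(a - 4)*(a - 3)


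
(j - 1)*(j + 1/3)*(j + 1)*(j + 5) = j^4 + 16*j^3/3 + 2*j^2/3 - 16*j/3 - 5/3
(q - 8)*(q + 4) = q^2 - 4*q - 32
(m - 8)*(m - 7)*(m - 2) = m^3 - 17*m^2 + 86*m - 112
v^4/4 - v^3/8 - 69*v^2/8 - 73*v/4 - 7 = (v/4 + 1)*(v - 7)*(v + 1/2)*(v + 2)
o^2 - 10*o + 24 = (o - 6)*(o - 4)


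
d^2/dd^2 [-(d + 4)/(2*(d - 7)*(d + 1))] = (-d^3 - 12*d^2 + 51*d - 130)/(d^6 - 18*d^5 + 87*d^4 + 36*d^3 - 609*d^2 - 882*d - 343)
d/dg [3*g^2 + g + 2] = 6*g + 1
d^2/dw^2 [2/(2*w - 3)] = 16/(2*w - 3)^3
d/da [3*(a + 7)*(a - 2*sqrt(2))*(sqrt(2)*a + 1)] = 9*sqrt(2)*a^2 - 18*a + 42*sqrt(2)*a - 63 - 6*sqrt(2)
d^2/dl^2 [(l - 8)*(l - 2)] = 2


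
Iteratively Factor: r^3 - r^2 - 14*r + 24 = (r - 2)*(r^2 + r - 12) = (r - 3)*(r - 2)*(r + 4)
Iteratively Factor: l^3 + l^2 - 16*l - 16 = (l + 1)*(l^2 - 16) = (l + 1)*(l + 4)*(l - 4)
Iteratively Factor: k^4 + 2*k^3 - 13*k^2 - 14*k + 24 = (k + 2)*(k^3 - 13*k + 12) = (k - 3)*(k + 2)*(k^2 + 3*k - 4) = (k - 3)*(k - 1)*(k + 2)*(k + 4)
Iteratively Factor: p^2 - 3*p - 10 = (p + 2)*(p - 5)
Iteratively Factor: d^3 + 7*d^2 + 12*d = (d + 4)*(d^2 + 3*d) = (d + 3)*(d + 4)*(d)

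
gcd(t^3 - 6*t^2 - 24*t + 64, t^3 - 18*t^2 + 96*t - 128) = t^2 - 10*t + 16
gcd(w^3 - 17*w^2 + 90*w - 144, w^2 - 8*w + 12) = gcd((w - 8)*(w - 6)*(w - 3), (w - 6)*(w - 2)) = w - 6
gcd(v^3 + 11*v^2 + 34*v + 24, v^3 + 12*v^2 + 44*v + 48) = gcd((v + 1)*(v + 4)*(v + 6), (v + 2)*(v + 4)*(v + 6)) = v^2 + 10*v + 24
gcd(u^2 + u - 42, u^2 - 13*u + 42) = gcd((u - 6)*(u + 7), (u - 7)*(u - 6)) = u - 6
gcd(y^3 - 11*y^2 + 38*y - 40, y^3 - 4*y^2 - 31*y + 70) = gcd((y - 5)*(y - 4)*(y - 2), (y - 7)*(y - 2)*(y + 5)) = y - 2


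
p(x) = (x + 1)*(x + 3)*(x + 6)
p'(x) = (x + 1)*(x + 3) + (x + 1)*(x + 6) + (x + 3)*(x + 6) = 3*x^2 + 20*x + 27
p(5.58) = 653.77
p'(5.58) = 232.01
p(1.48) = 83.11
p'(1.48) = 63.17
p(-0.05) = 16.67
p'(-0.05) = 26.01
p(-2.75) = -1.42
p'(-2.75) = -5.31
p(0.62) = 38.82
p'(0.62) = 40.55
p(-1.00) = 0.00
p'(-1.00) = 10.00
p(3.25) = 245.70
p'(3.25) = 123.69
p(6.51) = 893.47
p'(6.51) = 284.34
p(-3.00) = 0.00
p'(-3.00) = -6.00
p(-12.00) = -594.00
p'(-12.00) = 219.00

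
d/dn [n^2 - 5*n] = 2*n - 5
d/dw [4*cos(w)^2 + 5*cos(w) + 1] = -(8*cos(w) + 5)*sin(w)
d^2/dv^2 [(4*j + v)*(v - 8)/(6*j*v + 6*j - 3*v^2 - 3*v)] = 2*((4*j + v)*(v - 8)*(-2*j + 2*v + 1)^2 + ((4*j + v)*(v - 8) + (4*j + v)*(-2*j + 2*v + 1) + (v - 8)*(-2*j + 2*v + 1))*(2*j*v + 2*j - v^2 - v) + (2*j*v + 2*j - v^2 - v)^2)/(3*(2*j*v + 2*j - v^2 - v)^3)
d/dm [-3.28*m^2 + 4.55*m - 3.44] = 4.55 - 6.56*m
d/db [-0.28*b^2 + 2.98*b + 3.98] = 2.98 - 0.56*b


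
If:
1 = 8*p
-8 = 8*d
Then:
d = -1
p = 1/8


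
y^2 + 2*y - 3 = (y - 1)*(y + 3)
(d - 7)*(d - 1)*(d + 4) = d^3 - 4*d^2 - 25*d + 28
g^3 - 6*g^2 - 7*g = g*(g - 7)*(g + 1)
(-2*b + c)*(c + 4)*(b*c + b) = -2*b^2*c^2 - 10*b^2*c - 8*b^2 + b*c^3 + 5*b*c^2 + 4*b*c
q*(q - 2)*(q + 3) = q^3 + q^2 - 6*q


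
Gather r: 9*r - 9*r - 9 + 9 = 0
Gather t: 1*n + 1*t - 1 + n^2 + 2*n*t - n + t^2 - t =n^2 + 2*n*t + t^2 - 1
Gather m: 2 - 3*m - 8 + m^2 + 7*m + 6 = m^2 + 4*m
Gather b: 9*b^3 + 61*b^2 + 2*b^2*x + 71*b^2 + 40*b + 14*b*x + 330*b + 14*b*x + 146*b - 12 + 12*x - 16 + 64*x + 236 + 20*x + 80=9*b^3 + b^2*(2*x + 132) + b*(28*x + 516) + 96*x + 288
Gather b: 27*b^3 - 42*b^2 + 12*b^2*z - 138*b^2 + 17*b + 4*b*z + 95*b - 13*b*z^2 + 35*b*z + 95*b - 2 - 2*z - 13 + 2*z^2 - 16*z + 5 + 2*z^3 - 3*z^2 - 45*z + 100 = 27*b^3 + b^2*(12*z - 180) + b*(-13*z^2 + 39*z + 207) + 2*z^3 - z^2 - 63*z + 90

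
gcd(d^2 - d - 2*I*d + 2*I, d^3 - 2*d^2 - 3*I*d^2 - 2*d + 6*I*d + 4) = d - 2*I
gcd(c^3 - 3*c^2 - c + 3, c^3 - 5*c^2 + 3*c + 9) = c^2 - 2*c - 3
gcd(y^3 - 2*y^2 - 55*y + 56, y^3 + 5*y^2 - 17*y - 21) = y + 7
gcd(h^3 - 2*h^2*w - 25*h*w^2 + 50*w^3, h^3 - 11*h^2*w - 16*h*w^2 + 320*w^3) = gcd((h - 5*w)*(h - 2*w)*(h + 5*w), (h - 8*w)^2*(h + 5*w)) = h + 5*w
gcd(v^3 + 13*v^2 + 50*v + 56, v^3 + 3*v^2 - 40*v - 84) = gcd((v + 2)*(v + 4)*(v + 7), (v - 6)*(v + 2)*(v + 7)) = v^2 + 9*v + 14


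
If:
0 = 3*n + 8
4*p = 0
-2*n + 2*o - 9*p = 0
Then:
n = -8/3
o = -8/3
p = 0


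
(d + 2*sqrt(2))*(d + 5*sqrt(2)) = d^2 + 7*sqrt(2)*d + 20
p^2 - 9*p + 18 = (p - 6)*(p - 3)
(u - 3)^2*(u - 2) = u^3 - 8*u^2 + 21*u - 18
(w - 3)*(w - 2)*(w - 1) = w^3 - 6*w^2 + 11*w - 6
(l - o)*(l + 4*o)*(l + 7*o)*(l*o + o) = l^4*o + 10*l^3*o^2 + l^3*o + 17*l^2*o^3 + 10*l^2*o^2 - 28*l*o^4 + 17*l*o^3 - 28*o^4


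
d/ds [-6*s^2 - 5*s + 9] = -12*s - 5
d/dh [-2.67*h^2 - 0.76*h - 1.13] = -5.34*h - 0.76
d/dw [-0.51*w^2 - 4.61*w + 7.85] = -1.02*w - 4.61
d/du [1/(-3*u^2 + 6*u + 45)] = 2*(u - 1)/(3*(-u^2 + 2*u + 15)^2)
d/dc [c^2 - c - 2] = 2*c - 1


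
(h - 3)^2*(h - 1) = h^3 - 7*h^2 + 15*h - 9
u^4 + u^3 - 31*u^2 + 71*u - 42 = (u - 3)*(u - 2)*(u - 1)*(u + 7)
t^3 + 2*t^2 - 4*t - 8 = (t - 2)*(t + 2)^2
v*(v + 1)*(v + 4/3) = v^3 + 7*v^2/3 + 4*v/3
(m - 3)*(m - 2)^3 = m^4 - 9*m^3 + 30*m^2 - 44*m + 24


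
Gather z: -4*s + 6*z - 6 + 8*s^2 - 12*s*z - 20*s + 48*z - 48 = 8*s^2 - 24*s + z*(54 - 12*s) - 54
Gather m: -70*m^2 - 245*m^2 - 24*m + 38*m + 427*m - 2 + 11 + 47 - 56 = -315*m^2 + 441*m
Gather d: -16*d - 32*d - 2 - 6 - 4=-48*d - 12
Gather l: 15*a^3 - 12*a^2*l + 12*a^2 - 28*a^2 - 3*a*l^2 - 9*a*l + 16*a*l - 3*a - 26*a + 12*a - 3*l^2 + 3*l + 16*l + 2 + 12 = 15*a^3 - 16*a^2 - 17*a + l^2*(-3*a - 3) + l*(-12*a^2 + 7*a + 19) + 14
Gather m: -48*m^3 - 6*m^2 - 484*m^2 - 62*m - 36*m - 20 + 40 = -48*m^3 - 490*m^2 - 98*m + 20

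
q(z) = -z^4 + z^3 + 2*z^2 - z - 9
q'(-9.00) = 3122.00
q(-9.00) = -7128.00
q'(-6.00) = 947.00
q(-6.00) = -1443.00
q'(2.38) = -28.41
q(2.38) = -18.66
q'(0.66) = 1.80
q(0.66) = -8.69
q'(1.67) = -4.58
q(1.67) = -8.21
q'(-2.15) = 44.02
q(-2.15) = -28.91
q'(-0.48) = -1.79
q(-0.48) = -8.22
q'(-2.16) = 44.67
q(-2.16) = -29.35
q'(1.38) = -0.28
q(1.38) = -7.57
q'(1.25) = 0.88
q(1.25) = -7.61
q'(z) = -4*z^3 + 3*z^2 + 4*z - 1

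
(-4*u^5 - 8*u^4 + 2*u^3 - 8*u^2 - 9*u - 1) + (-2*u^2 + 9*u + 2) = -4*u^5 - 8*u^4 + 2*u^3 - 10*u^2 + 1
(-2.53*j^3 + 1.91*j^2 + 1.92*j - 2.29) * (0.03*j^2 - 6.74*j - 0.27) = -0.0759*j^5 + 17.1095*j^4 - 12.1327*j^3 - 13.5252*j^2 + 14.9162*j + 0.6183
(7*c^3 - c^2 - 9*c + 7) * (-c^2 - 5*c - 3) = -7*c^5 - 34*c^4 - 7*c^3 + 41*c^2 - 8*c - 21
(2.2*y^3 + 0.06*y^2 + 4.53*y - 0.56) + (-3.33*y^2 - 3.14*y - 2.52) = 2.2*y^3 - 3.27*y^2 + 1.39*y - 3.08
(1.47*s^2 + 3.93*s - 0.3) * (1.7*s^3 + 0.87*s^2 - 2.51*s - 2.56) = 2.499*s^5 + 7.9599*s^4 - 0.7806*s^3 - 13.8885*s^2 - 9.3078*s + 0.768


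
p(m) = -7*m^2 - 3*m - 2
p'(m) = -14*m - 3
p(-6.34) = -264.35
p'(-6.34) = 85.76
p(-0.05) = -1.87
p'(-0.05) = -2.30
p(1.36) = -19.03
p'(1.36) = -22.04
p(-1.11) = -7.29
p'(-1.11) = 12.54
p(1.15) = -14.71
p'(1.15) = -19.10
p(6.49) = -316.31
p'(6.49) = -93.86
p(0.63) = -6.67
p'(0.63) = -11.82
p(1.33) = -18.37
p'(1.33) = -21.62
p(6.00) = -272.00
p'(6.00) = -87.00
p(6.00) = -272.00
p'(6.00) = -87.00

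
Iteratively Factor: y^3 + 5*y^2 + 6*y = (y)*(y^2 + 5*y + 6) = y*(y + 3)*(y + 2)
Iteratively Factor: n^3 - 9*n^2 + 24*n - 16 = (n - 1)*(n^2 - 8*n + 16) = (n - 4)*(n - 1)*(n - 4)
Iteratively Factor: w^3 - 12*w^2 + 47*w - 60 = (w - 5)*(w^2 - 7*w + 12) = (w - 5)*(w - 4)*(w - 3)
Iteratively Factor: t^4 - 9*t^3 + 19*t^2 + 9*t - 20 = (t + 1)*(t^3 - 10*t^2 + 29*t - 20) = (t - 4)*(t + 1)*(t^2 - 6*t + 5) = (t - 4)*(t - 1)*(t + 1)*(t - 5)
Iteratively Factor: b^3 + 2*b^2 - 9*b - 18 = (b + 3)*(b^2 - b - 6) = (b + 2)*(b + 3)*(b - 3)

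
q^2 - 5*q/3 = q*(q - 5/3)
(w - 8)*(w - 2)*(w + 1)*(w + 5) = w^4 - 4*w^3 - 39*w^2 + 46*w + 80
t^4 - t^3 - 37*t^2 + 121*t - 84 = (t - 4)*(t - 3)*(t - 1)*(t + 7)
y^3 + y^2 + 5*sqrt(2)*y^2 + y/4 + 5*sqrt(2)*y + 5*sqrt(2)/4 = (y + 1/2)^2*(y + 5*sqrt(2))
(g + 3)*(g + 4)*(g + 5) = g^3 + 12*g^2 + 47*g + 60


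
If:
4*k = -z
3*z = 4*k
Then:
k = 0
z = 0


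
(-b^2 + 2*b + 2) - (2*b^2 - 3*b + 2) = -3*b^2 + 5*b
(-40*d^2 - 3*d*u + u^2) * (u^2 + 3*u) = -40*d^2*u^2 - 120*d^2*u - 3*d*u^3 - 9*d*u^2 + u^4 + 3*u^3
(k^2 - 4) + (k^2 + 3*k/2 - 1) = 2*k^2 + 3*k/2 - 5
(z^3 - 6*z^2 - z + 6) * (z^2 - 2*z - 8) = z^5 - 8*z^4 + 3*z^3 + 56*z^2 - 4*z - 48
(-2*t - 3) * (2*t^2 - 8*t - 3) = -4*t^3 + 10*t^2 + 30*t + 9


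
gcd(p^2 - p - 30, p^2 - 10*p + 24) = p - 6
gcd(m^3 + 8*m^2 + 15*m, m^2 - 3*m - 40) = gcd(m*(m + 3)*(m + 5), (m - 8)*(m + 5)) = m + 5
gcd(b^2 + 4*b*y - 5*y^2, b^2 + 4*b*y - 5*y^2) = -b^2 - 4*b*y + 5*y^2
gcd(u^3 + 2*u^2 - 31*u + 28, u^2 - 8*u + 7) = u - 1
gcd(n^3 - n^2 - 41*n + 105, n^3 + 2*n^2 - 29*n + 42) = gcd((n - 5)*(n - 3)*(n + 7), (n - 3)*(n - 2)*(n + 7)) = n^2 + 4*n - 21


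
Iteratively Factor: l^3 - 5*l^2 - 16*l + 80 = (l - 5)*(l^2 - 16) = (l - 5)*(l + 4)*(l - 4)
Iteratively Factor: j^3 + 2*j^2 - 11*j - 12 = (j - 3)*(j^2 + 5*j + 4) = (j - 3)*(j + 4)*(j + 1)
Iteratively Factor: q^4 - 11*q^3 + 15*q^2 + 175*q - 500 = (q + 4)*(q^3 - 15*q^2 + 75*q - 125) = (q - 5)*(q + 4)*(q^2 - 10*q + 25) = (q - 5)^2*(q + 4)*(q - 5)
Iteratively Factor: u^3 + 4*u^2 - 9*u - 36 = (u + 3)*(u^2 + u - 12) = (u + 3)*(u + 4)*(u - 3)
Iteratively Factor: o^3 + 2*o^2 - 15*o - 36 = (o - 4)*(o^2 + 6*o + 9) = (o - 4)*(o + 3)*(o + 3)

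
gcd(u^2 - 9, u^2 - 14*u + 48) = 1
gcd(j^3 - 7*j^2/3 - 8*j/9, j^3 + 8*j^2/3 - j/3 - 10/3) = 1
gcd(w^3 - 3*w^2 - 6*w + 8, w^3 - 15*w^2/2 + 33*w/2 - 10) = w^2 - 5*w + 4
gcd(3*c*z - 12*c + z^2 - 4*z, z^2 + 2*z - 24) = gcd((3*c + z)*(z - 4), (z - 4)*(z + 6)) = z - 4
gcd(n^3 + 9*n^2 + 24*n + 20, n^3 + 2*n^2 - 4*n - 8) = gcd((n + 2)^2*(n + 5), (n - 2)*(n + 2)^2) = n^2 + 4*n + 4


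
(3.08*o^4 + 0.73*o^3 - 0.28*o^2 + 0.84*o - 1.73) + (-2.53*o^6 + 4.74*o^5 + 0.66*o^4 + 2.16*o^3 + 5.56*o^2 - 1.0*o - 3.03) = -2.53*o^6 + 4.74*o^5 + 3.74*o^4 + 2.89*o^3 + 5.28*o^2 - 0.16*o - 4.76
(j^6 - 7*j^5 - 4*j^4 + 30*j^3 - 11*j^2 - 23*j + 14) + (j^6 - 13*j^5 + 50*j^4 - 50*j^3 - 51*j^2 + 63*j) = 2*j^6 - 20*j^5 + 46*j^4 - 20*j^3 - 62*j^2 + 40*j + 14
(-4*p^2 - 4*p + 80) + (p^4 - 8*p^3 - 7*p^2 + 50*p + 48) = p^4 - 8*p^3 - 11*p^2 + 46*p + 128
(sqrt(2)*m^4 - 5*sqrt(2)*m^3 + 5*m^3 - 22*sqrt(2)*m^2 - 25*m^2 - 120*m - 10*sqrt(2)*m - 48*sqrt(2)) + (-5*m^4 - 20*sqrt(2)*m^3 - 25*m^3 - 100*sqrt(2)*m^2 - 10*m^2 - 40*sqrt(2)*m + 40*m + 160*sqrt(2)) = -5*m^4 + sqrt(2)*m^4 - 25*sqrt(2)*m^3 - 20*m^3 - 122*sqrt(2)*m^2 - 35*m^2 - 80*m - 50*sqrt(2)*m + 112*sqrt(2)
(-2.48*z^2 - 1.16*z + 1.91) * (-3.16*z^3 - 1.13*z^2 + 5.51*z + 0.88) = 7.8368*z^5 + 6.468*z^4 - 18.3896*z^3 - 10.7323*z^2 + 9.5033*z + 1.6808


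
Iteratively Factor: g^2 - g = (g - 1)*(g)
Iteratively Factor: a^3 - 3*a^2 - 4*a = (a)*(a^2 - 3*a - 4) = a*(a - 4)*(a + 1)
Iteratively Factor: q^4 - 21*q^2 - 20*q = (q - 5)*(q^3 + 5*q^2 + 4*q) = (q - 5)*(q + 1)*(q^2 + 4*q) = (q - 5)*(q + 1)*(q + 4)*(q)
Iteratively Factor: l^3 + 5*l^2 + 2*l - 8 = (l + 2)*(l^2 + 3*l - 4) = (l + 2)*(l + 4)*(l - 1)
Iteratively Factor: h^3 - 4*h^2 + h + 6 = (h + 1)*(h^2 - 5*h + 6) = (h - 2)*(h + 1)*(h - 3)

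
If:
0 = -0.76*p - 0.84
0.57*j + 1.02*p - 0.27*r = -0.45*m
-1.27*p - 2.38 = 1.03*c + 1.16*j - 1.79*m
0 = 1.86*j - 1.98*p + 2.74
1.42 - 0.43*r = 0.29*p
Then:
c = 16.44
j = -2.65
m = 8.29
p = -1.11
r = 4.05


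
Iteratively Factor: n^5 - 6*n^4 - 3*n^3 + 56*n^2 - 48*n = (n - 4)*(n^4 - 2*n^3 - 11*n^2 + 12*n) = (n - 4)^2*(n^3 + 2*n^2 - 3*n) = (n - 4)^2*(n + 3)*(n^2 - n) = n*(n - 4)^2*(n + 3)*(n - 1)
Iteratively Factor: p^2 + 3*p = (p + 3)*(p)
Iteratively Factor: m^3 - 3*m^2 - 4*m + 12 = (m + 2)*(m^2 - 5*m + 6) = (m - 3)*(m + 2)*(m - 2)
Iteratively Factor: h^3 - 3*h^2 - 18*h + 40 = (h - 2)*(h^2 - h - 20) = (h - 2)*(h + 4)*(h - 5)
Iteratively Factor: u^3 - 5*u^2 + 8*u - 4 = (u - 2)*(u^2 - 3*u + 2) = (u - 2)*(u - 1)*(u - 2)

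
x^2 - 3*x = x*(x - 3)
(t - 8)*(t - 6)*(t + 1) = t^3 - 13*t^2 + 34*t + 48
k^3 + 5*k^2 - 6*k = k*(k - 1)*(k + 6)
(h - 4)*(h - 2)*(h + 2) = h^3 - 4*h^2 - 4*h + 16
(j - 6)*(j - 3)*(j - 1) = j^3 - 10*j^2 + 27*j - 18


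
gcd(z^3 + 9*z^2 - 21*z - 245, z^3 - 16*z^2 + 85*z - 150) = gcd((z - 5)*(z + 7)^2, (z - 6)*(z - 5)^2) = z - 5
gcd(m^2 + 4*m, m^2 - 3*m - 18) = 1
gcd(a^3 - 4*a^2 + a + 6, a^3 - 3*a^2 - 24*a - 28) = 1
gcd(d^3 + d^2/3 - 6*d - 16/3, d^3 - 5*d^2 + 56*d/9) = d - 8/3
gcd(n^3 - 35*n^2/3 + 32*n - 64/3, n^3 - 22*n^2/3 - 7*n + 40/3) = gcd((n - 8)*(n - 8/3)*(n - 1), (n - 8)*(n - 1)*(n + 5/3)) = n^2 - 9*n + 8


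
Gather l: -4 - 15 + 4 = -15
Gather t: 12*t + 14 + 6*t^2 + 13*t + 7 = 6*t^2 + 25*t + 21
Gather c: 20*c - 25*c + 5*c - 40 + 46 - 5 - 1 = 0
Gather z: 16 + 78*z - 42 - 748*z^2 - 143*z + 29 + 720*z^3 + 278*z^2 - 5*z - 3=720*z^3 - 470*z^2 - 70*z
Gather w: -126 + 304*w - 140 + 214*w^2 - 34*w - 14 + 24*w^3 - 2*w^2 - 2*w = 24*w^3 + 212*w^2 + 268*w - 280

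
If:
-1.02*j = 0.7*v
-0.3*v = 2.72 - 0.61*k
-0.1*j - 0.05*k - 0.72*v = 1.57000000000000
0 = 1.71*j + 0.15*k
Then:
No Solution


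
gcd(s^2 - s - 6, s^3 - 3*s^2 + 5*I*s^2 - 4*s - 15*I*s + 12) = s - 3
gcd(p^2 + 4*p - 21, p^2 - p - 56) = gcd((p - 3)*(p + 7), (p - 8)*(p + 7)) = p + 7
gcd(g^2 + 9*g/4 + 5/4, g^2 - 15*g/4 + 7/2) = 1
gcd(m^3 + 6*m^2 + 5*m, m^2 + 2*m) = m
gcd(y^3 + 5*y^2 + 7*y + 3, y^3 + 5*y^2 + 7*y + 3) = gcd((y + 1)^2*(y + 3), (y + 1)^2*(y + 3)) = y^3 + 5*y^2 + 7*y + 3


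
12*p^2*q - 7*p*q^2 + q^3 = q*(-4*p + q)*(-3*p + q)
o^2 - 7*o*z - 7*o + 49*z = (o - 7)*(o - 7*z)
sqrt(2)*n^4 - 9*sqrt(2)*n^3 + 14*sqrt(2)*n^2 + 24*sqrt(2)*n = n*(n - 6)*(n - 4)*(sqrt(2)*n + sqrt(2))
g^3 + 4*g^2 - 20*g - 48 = (g - 4)*(g + 2)*(g + 6)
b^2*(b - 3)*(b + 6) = b^4 + 3*b^3 - 18*b^2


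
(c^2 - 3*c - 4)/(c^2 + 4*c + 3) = (c - 4)/(c + 3)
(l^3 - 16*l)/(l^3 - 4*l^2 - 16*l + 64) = l/(l - 4)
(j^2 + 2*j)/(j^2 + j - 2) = j/(j - 1)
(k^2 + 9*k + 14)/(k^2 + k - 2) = (k + 7)/(k - 1)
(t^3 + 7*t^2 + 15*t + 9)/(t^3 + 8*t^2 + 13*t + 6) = (t^2 + 6*t + 9)/(t^2 + 7*t + 6)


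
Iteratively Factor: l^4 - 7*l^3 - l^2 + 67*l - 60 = (l - 1)*(l^3 - 6*l^2 - 7*l + 60) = (l - 4)*(l - 1)*(l^2 - 2*l - 15) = (l - 4)*(l - 1)*(l + 3)*(l - 5)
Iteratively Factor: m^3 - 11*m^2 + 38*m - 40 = (m - 2)*(m^2 - 9*m + 20) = (m - 4)*(m - 2)*(m - 5)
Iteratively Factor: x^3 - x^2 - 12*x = (x)*(x^2 - x - 12) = x*(x + 3)*(x - 4)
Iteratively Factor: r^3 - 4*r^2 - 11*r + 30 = (r - 2)*(r^2 - 2*r - 15) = (r - 5)*(r - 2)*(r + 3)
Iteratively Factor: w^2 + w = (w + 1)*(w)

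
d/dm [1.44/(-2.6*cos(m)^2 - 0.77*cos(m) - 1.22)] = -(7.488*cos(m) + 1.1088)*sin(m)/(2.6*cos(m)^2 + 0.77*cos(m) + 1.22)^2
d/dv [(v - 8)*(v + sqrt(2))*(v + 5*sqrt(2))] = 3*v^2 - 16*v + 12*sqrt(2)*v - 48*sqrt(2) + 10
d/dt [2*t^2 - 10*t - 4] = 4*t - 10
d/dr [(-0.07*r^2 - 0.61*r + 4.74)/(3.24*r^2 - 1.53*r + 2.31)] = (2.0835*r^2 - 31.0386*r + 5.8431)/(10.4976*r^4 - 9.9144*r^3 + 17.3097*r^2 - 7.0686*r + 5.3361)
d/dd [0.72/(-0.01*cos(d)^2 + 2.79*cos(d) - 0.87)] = (2.0088 - 0.0144*cos(d))*sin(d)/(0.01*cos(d)^2 - 2.79*cos(d) + 0.87)^2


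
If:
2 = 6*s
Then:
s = 1/3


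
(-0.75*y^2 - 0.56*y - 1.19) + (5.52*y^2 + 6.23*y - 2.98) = 4.77*y^2 + 5.67*y - 4.17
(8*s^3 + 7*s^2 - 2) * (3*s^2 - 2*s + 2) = 24*s^5 + 5*s^4 + 2*s^3 + 8*s^2 + 4*s - 4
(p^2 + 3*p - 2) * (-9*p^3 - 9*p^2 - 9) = -9*p^5 - 36*p^4 - 9*p^3 + 9*p^2 - 27*p + 18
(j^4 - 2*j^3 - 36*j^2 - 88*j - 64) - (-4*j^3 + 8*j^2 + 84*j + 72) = j^4 + 2*j^3 - 44*j^2 - 172*j - 136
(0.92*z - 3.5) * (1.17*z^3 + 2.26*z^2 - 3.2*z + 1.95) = 1.0764*z^4 - 2.0158*z^3 - 10.854*z^2 + 12.994*z - 6.825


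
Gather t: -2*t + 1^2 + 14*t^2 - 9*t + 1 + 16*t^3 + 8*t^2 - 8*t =16*t^3 + 22*t^2 - 19*t + 2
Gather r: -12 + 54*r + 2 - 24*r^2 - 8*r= -24*r^2 + 46*r - 10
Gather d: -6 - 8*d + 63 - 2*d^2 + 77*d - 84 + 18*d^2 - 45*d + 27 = 16*d^2 + 24*d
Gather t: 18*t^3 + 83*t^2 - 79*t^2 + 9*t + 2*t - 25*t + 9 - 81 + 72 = 18*t^3 + 4*t^2 - 14*t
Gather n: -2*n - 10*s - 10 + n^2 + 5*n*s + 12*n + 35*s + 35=n^2 + n*(5*s + 10) + 25*s + 25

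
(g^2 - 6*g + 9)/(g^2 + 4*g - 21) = (g - 3)/(g + 7)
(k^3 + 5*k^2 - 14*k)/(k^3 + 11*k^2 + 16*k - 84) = k/(k + 6)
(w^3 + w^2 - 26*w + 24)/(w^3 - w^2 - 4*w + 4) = (w^2 + 2*w - 24)/(w^2 - 4)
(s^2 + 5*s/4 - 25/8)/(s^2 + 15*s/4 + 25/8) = (4*s - 5)/(4*s + 5)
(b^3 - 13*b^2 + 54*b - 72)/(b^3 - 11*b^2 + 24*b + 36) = (b^2 - 7*b + 12)/(b^2 - 5*b - 6)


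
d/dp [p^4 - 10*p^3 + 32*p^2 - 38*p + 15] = 4*p^3 - 30*p^2 + 64*p - 38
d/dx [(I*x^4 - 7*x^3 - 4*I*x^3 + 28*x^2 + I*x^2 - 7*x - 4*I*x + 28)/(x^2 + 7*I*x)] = 2*I*x - 4*I + 4*I/x^2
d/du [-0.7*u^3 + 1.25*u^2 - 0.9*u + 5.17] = -2.1*u^2 + 2.5*u - 0.9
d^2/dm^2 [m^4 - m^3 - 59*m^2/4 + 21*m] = 12*m^2 - 6*m - 59/2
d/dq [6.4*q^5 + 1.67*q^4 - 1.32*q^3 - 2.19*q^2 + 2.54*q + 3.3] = 32.0*q^4 + 6.68*q^3 - 3.96*q^2 - 4.38*q + 2.54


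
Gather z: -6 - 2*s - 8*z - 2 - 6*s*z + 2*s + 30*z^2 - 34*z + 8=30*z^2 + z*(-6*s - 42)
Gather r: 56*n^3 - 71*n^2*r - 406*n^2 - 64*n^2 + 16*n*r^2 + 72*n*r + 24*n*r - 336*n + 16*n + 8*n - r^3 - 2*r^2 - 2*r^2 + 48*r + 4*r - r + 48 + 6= 56*n^3 - 470*n^2 - 312*n - r^3 + r^2*(16*n - 4) + r*(-71*n^2 + 96*n + 51) + 54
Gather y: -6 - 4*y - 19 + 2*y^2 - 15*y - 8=2*y^2 - 19*y - 33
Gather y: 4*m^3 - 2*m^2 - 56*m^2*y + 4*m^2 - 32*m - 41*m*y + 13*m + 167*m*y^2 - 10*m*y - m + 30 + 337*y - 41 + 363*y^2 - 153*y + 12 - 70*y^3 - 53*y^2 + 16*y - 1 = 4*m^3 + 2*m^2 - 20*m - 70*y^3 + y^2*(167*m + 310) + y*(-56*m^2 - 51*m + 200)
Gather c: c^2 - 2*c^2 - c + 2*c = -c^2 + c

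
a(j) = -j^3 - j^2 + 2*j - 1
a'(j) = -3*j^2 - 2*j + 2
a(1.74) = -5.82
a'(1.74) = -10.56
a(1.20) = -1.77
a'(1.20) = -4.72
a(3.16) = -36.22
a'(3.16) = -34.28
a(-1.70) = -2.38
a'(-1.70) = -3.27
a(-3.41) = 20.20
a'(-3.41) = -26.06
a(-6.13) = 179.51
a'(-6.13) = -98.47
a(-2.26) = 0.92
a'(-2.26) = -8.80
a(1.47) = -3.40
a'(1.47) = -7.42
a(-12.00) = 1559.00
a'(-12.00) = -406.00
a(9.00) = -793.00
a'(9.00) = -259.00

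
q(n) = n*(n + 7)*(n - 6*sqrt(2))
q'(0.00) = -59.40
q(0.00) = 0.00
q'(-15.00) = 660.16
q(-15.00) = -2818.23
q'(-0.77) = -55.33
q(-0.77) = 44.40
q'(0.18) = -59.83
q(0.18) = -10.73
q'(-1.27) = -50.79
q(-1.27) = 70.99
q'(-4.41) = 12.05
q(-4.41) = 147.29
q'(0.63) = -60.08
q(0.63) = -37.76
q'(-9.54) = 241.98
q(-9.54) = -436.78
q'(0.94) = -59.54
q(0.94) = -56.31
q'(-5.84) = 60.27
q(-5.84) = 97.05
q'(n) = n*(n + 7) + n*(n - 6*sqrt(2)) + (n + 7)*(n - 6*sqrt(2))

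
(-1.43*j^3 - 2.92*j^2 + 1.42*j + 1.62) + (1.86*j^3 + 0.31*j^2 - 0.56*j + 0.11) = 0.43*j^3 - 2.61*j^2 + 0.86*j + 1.73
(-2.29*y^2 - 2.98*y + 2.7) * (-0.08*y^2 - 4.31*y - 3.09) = 0.1832*y^4 + 10.1083*y^3 + 19.7039*y^2 - 2.4288*y - 8.343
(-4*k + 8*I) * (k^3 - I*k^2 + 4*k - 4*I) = -4*k^4 + 12*I*k^3 - 8*k^2 + 48*I*k + 32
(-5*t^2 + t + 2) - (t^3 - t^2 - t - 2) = -t^3 - 4*t^2 + 2*t + 4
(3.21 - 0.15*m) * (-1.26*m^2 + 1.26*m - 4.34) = 0.189*m^3 - 4.2336*m^2 + 4.6956*m - 13.9314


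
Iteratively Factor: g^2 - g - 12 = (g - 4)*(g + 3)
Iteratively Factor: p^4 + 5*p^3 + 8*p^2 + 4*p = (p + 2)*(p^3 + 3*p^2 + 2*p) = p*(p + 2)*(p^2 + 3*p + 2) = p*(p + 2)^2*(p + 1)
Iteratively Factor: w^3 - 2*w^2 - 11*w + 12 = (w - 4)*(w^2 + 2*w - 3) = (w - 4)*(w - 1)*(w + 3)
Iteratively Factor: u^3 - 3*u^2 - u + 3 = (u - 1)*(u^2 - 2*u - 3) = (u - 3)*(u - 1)*(u + 1)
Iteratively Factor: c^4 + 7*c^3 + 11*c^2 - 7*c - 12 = (c + 4)*(c^3 + 3*c^2 - c - 3) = (c + 3)*(c + 4)*(c^2 - 1) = (c + 1)*(c + 3)*(c + 4)*(c - 1)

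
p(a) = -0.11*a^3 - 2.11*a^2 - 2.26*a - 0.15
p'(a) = -0.33*a^2 - 4.22*a - 2.26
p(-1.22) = -0.33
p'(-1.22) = 2.40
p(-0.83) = 0.34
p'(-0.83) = 1.02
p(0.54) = -2.00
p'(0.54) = -4.64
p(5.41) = -91.55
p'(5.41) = -34.75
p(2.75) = -24.61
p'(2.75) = -16.36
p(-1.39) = -0.79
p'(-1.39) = 2.97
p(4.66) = -67.63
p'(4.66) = -29.09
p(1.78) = -11.48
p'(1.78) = -10.82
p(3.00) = -28.89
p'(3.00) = -17.89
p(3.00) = -28.89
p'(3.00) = -17.89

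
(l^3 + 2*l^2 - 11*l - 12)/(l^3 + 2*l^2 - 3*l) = (l^3 + 2*l^2 - 11*l - 12)/(l*(l^2 + 2*l - 3))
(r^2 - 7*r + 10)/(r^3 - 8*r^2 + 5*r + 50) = (r - 2)/(r^2 - 3*r - 10)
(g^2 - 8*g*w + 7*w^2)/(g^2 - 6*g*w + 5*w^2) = (-g + 7*w)/(-g + 5*w)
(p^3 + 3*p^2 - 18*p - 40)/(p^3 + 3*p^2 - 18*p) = (p^3 + 3*p^2 - 18*p - 40)/(p*(p^2 + 3*p - 18))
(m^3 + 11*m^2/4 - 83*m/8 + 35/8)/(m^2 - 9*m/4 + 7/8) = m + 5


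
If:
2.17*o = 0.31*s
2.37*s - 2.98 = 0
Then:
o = 0.18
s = 1.26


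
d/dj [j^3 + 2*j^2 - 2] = j*(3*j + 4)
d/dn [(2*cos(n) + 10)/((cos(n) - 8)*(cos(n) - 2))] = 2*(cos(n)^2 + 10*cos(n) - 66)*sin(n)/((cos(n) - 8)^2*(cos(n) - 2)^2)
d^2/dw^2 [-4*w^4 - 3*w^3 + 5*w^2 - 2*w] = -48*w^2 - 18*w + 10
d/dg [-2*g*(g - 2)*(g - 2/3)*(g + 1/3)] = -8*g^3 + 14*g^2 - 16*g/9 - 8/9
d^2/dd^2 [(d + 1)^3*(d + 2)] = 6*(d + 1)*(2*d + 3)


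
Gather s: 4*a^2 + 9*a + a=4*a^2 + 10*a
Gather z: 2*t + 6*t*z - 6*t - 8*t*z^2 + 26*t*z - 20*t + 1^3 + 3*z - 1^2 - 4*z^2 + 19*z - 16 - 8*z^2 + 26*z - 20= -24*t + z^2*(-8*t - 12) + z*(32*t + 48) - 36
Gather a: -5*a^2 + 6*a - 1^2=-5*a^2 + 6*a - 1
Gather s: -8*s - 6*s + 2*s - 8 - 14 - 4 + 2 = -12*s - 24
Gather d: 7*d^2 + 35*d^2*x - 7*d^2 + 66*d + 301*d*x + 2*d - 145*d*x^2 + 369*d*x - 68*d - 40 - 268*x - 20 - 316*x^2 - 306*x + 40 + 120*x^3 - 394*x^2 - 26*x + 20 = 35*d^2*x + d*(-145*x^2 + 670*x) + 120*x^3 - 710*x^2 - 600*x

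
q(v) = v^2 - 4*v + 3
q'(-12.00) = -28.00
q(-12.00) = 195.00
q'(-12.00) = -28.00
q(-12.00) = 195.00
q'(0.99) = -2.02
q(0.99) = 0.02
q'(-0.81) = -5.62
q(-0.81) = 6.90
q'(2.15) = 0.30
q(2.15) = -0.98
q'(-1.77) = -7.54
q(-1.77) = 13.21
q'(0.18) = -3.64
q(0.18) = 2.31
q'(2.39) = 0.78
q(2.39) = -0.85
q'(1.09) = -1.82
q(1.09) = -0.17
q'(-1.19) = -6.38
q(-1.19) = 9.18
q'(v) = 2*v - 4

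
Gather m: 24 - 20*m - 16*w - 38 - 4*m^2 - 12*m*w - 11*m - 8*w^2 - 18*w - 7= -4*m^2 + m*(-12*w - 31) - 8*w^2 - 34*w - 21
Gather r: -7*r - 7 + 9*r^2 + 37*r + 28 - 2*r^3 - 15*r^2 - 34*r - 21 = -2*r^3 - 6*r^2 - 4*r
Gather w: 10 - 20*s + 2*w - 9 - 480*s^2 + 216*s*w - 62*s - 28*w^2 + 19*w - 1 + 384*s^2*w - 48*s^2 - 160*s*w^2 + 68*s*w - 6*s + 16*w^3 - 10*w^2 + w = -528*s^2 - 88*s + 16*w^3 + w^2*(-160*s - 38) + w*(384*s^2 + 284*s + 22)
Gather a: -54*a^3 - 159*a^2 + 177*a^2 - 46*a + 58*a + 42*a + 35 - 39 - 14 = -54*a^3 + 18*a^2 + 54*a - 18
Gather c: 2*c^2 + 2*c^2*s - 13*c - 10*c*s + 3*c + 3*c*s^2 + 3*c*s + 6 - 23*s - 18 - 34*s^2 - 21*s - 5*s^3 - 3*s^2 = c^2*(2*s + 2) + c*(3*s^2 - 7*s - 10) - 5*s^3 - 37*s^2 - 44*s - 12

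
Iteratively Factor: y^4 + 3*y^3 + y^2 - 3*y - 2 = (y - 1)*(y^3 + 4*y^2 + 5*y + 2) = (y - 1)*(y + 2)*(y^2 + 2*y + 1) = (y - 1)*(y + 1)*(y + 2)*(y + 1)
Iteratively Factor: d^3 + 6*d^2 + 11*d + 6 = (d + 2)*(d^2 + 4*d + 3) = (d + 2)*(d + 3)*(d + 1)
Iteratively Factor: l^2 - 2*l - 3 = (l - 3)*(l + 1)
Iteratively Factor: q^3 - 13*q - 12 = (q + 3)*(q^2 - 3*q - 4) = (q - 4)*(q + 3)*(q + 1)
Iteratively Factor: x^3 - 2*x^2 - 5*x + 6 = (x - 1)*(x^2 - x - 6) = (x - 3)*(x - 1)*(x + 2)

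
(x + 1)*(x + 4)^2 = x^3 + 9*x^2 + 24*x + 16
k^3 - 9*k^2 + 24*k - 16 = (k - 4)^2*(k - 1)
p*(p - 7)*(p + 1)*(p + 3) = p^4 - 3*p^3 - 25*p^2 - 21*p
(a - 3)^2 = a^2 - 6*a + 9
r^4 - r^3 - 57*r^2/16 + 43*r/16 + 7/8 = (r - 2)*(r - 1)*(r + 1/4)*(r + 7/4)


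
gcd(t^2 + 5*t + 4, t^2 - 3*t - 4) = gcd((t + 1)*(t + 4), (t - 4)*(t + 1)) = t + 1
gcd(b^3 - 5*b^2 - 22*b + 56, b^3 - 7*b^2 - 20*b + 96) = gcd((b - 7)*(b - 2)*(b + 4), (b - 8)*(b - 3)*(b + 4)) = b + 4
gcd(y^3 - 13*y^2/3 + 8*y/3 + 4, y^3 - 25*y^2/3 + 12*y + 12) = y^2 - 7*y/3 - 2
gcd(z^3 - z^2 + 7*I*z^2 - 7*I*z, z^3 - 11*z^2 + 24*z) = z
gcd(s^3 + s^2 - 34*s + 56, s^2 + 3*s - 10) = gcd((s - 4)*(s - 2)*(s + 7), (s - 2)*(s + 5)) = s - 2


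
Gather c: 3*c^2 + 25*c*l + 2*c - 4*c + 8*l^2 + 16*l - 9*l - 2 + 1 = 3*c^2 + c*(25*l - 2) + 8*l^2 + 7*l - 1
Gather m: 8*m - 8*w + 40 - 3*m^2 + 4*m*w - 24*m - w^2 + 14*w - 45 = -3*m^2 + m*(4*w - 16) - w^2 + 6*w - 5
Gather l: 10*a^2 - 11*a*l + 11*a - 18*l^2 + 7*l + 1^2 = 10*a^2 + 11*a - 18*l^2 + l*(7 - 11*a) + 1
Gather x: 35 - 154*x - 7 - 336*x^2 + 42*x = -336*x^2 - 112*x + 28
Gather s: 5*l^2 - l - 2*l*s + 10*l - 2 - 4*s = 5*l^2 + 9*l + s*(-2*l - 4) - 2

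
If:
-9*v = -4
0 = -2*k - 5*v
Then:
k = -10/9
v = 4/9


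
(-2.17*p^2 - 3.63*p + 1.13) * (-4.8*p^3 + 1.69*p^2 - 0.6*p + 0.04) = 10.416*p^5 + 13.7567*p^4 - 10.2567*p^3 + 4.0009*p^2 - 0.8232*p + 0.0452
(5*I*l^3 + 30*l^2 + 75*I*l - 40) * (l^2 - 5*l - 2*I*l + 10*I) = 5*I*l^5 + 40*l^4 - 25*I*l^4 - 200*l^3 + 15*I*l^3 + 110*l^2 - 75*I*l^2 - 550*l + 80*I*l - 400*I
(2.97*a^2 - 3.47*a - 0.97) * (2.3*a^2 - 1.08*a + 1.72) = 6.831*a^4 - 11.1886*a^3 + 6.625*a^2 - 4.9208*a - 1.6684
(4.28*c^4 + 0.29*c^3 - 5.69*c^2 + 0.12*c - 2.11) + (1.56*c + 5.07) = 4.28*c^4 + 0.29*c^3 - 5.69*c^2 + 1.68*c + 2.96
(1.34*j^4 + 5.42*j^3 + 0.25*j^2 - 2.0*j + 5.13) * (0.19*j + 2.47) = 0.2546*j^5 + 4.3396*j^4 + 13.4349*j^3 + 0.2375*j^2 - 3.9653*j + 12.6711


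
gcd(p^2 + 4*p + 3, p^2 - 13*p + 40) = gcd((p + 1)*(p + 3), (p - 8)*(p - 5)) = 1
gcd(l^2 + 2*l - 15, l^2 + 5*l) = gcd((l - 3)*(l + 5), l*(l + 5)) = l + 5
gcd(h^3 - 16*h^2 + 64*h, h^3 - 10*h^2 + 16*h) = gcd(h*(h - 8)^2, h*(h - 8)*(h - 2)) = h^2 - 8*h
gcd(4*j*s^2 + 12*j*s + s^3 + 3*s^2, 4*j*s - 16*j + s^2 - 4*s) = 4*j + s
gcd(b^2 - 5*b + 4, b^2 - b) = b - 1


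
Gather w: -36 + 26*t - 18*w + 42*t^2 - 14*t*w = 42*t^2 + 26*t + w*(-14*t - 18) - 36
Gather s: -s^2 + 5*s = -s^2 + 5*s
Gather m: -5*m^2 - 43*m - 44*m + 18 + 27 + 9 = -5*m^2 - 87*m + 54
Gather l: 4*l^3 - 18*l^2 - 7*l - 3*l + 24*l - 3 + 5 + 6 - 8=4*l^3 - 18*l^2 + 14*l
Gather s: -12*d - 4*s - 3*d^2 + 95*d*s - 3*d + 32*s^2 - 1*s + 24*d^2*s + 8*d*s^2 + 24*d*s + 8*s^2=-3*d^2 - 15*d + s^2*(8*d + 40) + s*(24*d^2 + 119*d - 5)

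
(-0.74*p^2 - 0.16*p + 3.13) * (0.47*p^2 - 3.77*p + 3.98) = -0.3478*p^4 + 2.7146*p^3 - 0.8709*p^2 - 12.4369*p + 12.4574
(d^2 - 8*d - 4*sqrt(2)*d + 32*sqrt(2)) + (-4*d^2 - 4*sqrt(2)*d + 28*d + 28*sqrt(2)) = -3*d^2 - 8*sqrt(2)*d + 20*d + 60*sqrt(2)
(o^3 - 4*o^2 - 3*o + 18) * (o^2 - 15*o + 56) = o^5 - 19*o^4 + 113*o^3 - 161*o^2 - 438*o + 1008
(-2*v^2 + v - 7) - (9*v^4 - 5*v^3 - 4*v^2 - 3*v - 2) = -9*v^4 + 5*v^3 + 2*v^2 + 4*v - 5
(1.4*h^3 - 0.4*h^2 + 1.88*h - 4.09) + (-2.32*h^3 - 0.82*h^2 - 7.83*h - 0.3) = -0.92*h^3 - 1.22*h^2 - 5.95*h - 4.39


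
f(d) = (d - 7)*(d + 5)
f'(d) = 2*d - 2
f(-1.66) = -28.92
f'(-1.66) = -5.32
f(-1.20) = -31.16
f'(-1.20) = -4.40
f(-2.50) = -23.75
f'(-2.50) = -7.00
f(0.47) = -35.72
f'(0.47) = -1.06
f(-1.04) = -31.84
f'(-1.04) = -4.08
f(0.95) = -36.00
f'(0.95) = -0.10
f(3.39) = -30.29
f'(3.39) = 4.78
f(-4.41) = -6.73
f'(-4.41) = -10.82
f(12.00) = 85.00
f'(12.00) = 22.00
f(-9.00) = 64.00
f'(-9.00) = -20.00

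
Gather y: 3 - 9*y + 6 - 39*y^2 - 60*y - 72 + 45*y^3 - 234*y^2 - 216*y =45*y^3 - 273*y^2 - 285*y - 63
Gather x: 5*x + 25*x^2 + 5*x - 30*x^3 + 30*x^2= -30*x^3 + 55*x^2 + 10*x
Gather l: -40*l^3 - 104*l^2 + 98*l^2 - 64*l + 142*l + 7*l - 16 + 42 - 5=-40*l^3 - 6*l^2 + 85*l + 21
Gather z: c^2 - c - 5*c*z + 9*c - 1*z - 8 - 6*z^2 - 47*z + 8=c^2 + 8*c - 6*z^2 + z*(-5*c - 48)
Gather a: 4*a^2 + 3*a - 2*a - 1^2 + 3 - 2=4*a^2 + a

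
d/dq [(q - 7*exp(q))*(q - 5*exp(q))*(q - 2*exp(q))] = -14*q^2*exp(q) + 3*q^2 + 118*q*exp(2*q) - 28*q*exp(q) - 210*exp(3*q) + 59*exp(2*q)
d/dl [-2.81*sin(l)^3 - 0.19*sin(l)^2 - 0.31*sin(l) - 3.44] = (-0.38*sin(l) + 4.215*cos(2*l) - 4.525)*cos(l)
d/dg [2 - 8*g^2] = -16*g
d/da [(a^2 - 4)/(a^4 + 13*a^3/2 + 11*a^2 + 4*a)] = 2*(-4*a^3 + 3*a^2 + 36*a + 8)/(a^2*(4*a^4 + 36*a^3 + 97*a^2 + 72*a + 16))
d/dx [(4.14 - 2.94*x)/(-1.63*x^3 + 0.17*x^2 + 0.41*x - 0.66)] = (-9.5844*x^3 + 20.7444*x^2 - 1.4076*x + 0.243)/(2.6569*x^6 - 0.5542*x^5 - 1.3077*x^4 + 2.291*x^3 - 0.0563*x^2 - 0.5412*x + 0.4356)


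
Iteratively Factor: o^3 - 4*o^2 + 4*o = (o)*(o^2 - 4*o + 4) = o*(o - 2)*(o - 2)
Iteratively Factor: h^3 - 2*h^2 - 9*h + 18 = (h - 2)*(h^2 - 9) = (h - 2)*(h + 3)*(h - 3)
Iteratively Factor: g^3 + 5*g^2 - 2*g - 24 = (g - 2)*(g^2 + 7*g + 12) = (g - 2)*(g + 4)*(g + 3)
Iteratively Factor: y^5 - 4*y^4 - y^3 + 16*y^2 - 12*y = (y + 2)*(y^4 - 6*y^3 + 11*y^2 - 6*y) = y*(y + 2)*(y^3 - 6*y^2 + 11*y - 6) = y*(y - 2)*(y + 2)*(y^2 - 4*y + 3) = y*(y - 3)*(y - 2)*(y + 2)*(y - 1)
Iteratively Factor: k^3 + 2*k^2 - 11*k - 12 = (k - 3)*(k^2 + 5*k + 4) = (k - 3)*(k + 4)*(k + 1)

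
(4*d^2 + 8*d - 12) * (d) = 4*d^3 + 8*d^2 - 12*d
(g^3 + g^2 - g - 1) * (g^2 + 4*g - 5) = g^5 + 5*g^4 - 2*g^3 - 10*g^2 + g + 5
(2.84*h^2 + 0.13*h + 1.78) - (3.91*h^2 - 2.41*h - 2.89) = -1.07*h^2 + 2.54*h + 4.67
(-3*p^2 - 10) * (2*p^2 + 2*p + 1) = -6*p^4 - 6*p^3 - 23*p^2 - 20*p - 10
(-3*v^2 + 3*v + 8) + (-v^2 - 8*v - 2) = -4*v^2 - 5*v + 6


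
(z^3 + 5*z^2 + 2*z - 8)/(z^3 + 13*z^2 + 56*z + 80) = (z^2 + z - 2)/(z^2 + 9*z + 20)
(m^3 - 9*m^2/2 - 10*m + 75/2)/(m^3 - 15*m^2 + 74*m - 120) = (2*m^2 + m - 15)/(2*(m^2 - 10*m + 24))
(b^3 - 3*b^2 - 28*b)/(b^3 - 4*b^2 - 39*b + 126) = b*(b + 4)/(b^2 + 3*b - 18)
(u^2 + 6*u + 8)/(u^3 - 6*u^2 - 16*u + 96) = (u + 2)/(u^2 - 10*u + 24)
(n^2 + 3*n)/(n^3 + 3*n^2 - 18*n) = (n + 3)/(n^2 + 3*n - 18)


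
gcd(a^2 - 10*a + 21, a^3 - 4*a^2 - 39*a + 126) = a^2 - 10*a + 21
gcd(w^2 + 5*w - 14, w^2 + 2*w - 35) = w + 7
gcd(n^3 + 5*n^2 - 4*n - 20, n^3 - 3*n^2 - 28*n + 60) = n^2 + 3*n - 10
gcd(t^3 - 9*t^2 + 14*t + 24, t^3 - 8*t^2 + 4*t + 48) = t^2 - 10*t + 24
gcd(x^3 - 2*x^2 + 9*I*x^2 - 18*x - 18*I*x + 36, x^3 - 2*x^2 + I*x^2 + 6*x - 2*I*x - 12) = x^2 + x*(-2 + 3*I) - 6*I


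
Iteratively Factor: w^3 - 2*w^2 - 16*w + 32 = (w + 4)*(w^2 - 6*w + 8) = (w - 2)*(w + 4)*(w - 4)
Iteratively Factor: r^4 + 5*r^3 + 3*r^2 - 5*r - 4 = (r - 1)*(r^3 + 6*r^2 + 9*r + 4) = (r - 1)*(r + 1)*(r^2 + 5*r + 4) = (r - 1)*(r + 1)^2*(r + 4)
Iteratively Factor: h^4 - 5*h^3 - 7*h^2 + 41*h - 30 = (h - 5)*(h^3 - 7*h + 6) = (h - 5)*(h - 1)*(h^2 + h - 6) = (h - 5)*(h - 2)*(h - 1)*(h + 3)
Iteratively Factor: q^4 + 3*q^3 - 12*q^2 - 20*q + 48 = (q + 4)*(q^3 - q^2 - 8*q + 12) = (q - 2)*(q + 4)*(q^2 + q - 6) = (q - 2)^2*(q + 4)*(q + 3)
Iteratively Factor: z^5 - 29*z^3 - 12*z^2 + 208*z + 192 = (z - 4)*(z^4 + 4*z^3 - 13*z^2 - 64*z - 48) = (z - 4)^2*(z^3 + 8*z^2 + 19*z + 12) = (z - 4)^2*(z + 4)*(z^2 + 4*z + 3) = (z - 4)^2*(z + 1)*(z + 4)*(z + 3)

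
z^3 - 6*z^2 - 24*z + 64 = (z - 8)*(z - 2)*(z + 4)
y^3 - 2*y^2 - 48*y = y*(y - 8)*(y + 6)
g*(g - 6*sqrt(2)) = g^2 - 6*sqrt(2)*g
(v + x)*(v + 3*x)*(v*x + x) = v^3*x + 4*v^2*x^2 + v^2*x + 3*v*x^3 + 4*v*x^2 + 3*x^3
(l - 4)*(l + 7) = l^2 + 3*l - 28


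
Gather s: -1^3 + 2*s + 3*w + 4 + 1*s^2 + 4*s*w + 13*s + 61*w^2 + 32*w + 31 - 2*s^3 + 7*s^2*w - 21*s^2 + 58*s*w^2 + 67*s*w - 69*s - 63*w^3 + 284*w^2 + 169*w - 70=-2*s^3 + s^2*(7*w - 20) + s*(58*w^2 + 71*w - 54) - 63*w^3 + 345*w^2 + 204*w - 36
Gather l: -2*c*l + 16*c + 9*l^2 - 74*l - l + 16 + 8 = 16*c + 9*l^2 + l*(-2*c - 75) + 24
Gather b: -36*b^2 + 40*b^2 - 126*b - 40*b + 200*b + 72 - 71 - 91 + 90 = 4*b^2 + 34*b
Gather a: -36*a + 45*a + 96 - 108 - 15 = 9*a - 27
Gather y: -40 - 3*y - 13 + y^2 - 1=y^2 - 3*y - 54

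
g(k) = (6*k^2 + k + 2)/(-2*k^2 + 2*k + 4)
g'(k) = (4*k - 2)*(6*k^2 + k + 2)/(-2*k^2 + 2*k + 4)^2 + (12*k + 1)/(-2*k^2 + 2*k + 4) = 7*k*(k + 4)/(2*(k^4 - 2*k^3 - 3*k^2 + 4*k + 4))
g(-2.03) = -2.97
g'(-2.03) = -0.81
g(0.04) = 0.50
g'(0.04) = 0.14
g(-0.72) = 2.88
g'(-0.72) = -14.25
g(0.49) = 0.87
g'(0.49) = 1.52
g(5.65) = -4.10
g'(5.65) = 0.32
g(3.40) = -6.07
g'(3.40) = 2.32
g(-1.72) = -3.37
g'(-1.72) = -1.91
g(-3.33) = -2.63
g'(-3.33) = -0.05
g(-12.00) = -2.77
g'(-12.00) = 0.01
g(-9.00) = -2.72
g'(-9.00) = 0.02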